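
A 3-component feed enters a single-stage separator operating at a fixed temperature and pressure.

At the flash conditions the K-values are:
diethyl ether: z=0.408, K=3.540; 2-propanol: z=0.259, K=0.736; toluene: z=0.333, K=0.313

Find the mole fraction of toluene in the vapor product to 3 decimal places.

Rachford–Rice: g(ψ) = Σ zᵢ(Kᵢ−1)/(1+ψ(Kᵢ−1)) = 0.
Feasibility: ΣzᵢKᵢ = 1.739, Σzᵢ/Kᵢ = 1.531 — both > 1, two phases present.
Iterate (Newton) starting at ψ = 0.5:
  ψ = 0.500: g = 0.0293, g' = -0.899 → ψ = 0.533
Converged at ψ = 0.533.
Compositions from xᵢ = zᵢ/(1+ψ(Kᵢ−1)), yᵢ = Kᵢxᵢ:
  diethyl ether: x = 0.173, y = 0.614
  2-propanol: x = 0.301, y = 0.222
  toluene: x = 0.525, y = 0.164

y_toluene = 0.164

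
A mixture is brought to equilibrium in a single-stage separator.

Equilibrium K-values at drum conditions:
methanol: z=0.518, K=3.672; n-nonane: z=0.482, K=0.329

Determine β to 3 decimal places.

β = 0.592

Let β = V/F and solve Σ zᵢ(Kᵢ−1)/(1+β(Kᵢ−1)) = 0.
Feasibility: ΣzᵢKᵢ = 2.061, Σzᵢ/Kᵢ = 1.606 — both > 1, two phases present.
Newton–Raphson from β = 0.5:
  β = 0.500: g = 0.1058, g' = -1.169 → β = 0.590
  β = 0.590: g = 0.0013, g' = -1.152 → β = 0.592
Converged at β = 0.592.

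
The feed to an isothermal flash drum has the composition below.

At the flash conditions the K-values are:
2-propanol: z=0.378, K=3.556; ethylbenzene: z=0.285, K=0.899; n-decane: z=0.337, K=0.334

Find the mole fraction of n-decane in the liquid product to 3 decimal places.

Rachford–Rice: g(ψ) = Σ zᵢ(Kᵢ−1)/(1+ψ(Kᵢ−1)) = 0.
Feasibility: ΣzᵢKᵢ = 1.713, Σzᵢ/Kᵢ = 1.432 — both > 1, two phases present.
Iterate (Newton) starting at ψ = 0.5:
  ψ = 0.500: g = 0.0573, g' = -0.815 → ψ = 0.570
  ψ = 0.570: g = 0.0007, g' = -0.801 → ψ = 0.571
Converged at ψ = 0.571.
Compositions from xᵢ = zᵢ/(1+ψ(Kᵢ−1)), yᵢ = Kᵢxᵢ:
  2-propanol: x = 0.154, y = 0.546
  ethylbenzene: x = 0.302, y = 0.272
  n-decane: x = 0.544, y = 0.182

x_n-decane = 0.544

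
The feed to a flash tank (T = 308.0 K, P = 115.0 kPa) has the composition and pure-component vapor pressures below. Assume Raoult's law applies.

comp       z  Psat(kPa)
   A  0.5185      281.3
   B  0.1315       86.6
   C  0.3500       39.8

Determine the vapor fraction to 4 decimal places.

Raoult's law: Kᵢ = Pᵢˢᵃᵗ/P = Pᵢˢᵃᵗ/115.0.
  K_A = 281.3/115.0 = 2.446087, K_B = 86.6/115.0 = 0.753043, K_C = 39.8/115.0 = 0.346087
Rachford–Rice: g(ψ) = Σ zᵢ(Kᵢ−1)/(1+ψ(Kᵢ−1)) = 0.
Feasibility: ΣzᵢKᵢ = 1.4885, Σzᵢ/Kᵢ = 1.3979 — both > 1, two phases present.
Newton iteration, ψ⁰ = 0.63:
  ψ = 0.6300: g = -0.03532, g' = -0.7410 → ψ = 0.5823
  ψ = 0.5823: g = -0.00052, g' = -0.7208 → ψ = 0.5816
Converged at ψ = 0.5816.

ψ = 0.5816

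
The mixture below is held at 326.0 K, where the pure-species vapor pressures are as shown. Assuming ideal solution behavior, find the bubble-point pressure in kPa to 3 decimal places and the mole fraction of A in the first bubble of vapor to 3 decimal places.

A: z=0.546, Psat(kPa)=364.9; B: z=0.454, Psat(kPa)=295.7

Pbub = 333.483 kPa, y_A = 0.597

At the bubble point ψ → 0, so ΣzᵢKᵢ = 1 with Kᵢ = Pᵢˢᵃᵗ/P ⇒ P = ΣzᵢPᵢˢᵃᵗ.
P = 0.546·364.9 + 0.454·295.7 = 333.483 kPa
yᵢ = zᵢPᵢˢᵃᵗ/P ⇒ y_A = 0.546·364.9/333.483 = 0.597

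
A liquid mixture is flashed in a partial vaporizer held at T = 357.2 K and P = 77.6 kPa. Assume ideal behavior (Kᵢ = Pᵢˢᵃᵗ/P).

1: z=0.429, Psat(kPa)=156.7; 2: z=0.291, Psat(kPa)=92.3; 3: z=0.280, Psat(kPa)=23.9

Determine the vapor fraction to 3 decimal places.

Raoult's law: Kᵢ = Pᵢˢᵃᵗ/P = Pᵢˢᵃᵗ/77.6.
  K_1 = 156.7/77.6 = 2.01933, K_2 = 92.3/77.6 = 1.18943, K_3 = 23.9/77.6 = 0.30799
Newton–Raphson from ψ = 0.61:
  ψ = 0.610: g = -0.0163, g' = -0.579 → ψ = 0.582
  ψ = 0.582: g = -0.0003, g' = -0.560 → ψ = 0.581
Converged at ψ = 0.581.

ψ = 0.581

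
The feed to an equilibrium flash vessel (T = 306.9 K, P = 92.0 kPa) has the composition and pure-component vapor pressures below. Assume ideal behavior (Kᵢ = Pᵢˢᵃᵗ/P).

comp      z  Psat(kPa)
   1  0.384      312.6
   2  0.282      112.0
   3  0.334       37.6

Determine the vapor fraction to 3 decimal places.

ψ = 0.790

Raoult's law: Kᵢ = Pᵢˢᵃᵗ/P = Pᵢˢᵃᵗ/92.0.
  K_1 = 312.6/92.0 = 3.39783, K_2 = 112.0/92.0 = 1.21739, K_3 = 37.6/92.0 = 0.40870
Material balance + equilibrium reduce to Σ zᵢ(Kᵢ−1)/(1+ψ(Kᵢ−1)) = 0.
Check two-phase: ΣzᵢKᵢ = 1.785 > 1 and Σzᵢ/Kᵢ = 1.162 > 1, so g(0) = 0.785 > 0 and g(1) = -0.162 < 0.
Newton iteration, ψ⁰ = 0.5:
  ψ = 0.500: g = 0.1936, g' = -0.703 → ψ = 0.776
  ψ = 0.776: g = 0.0097, g' = -0.678 → ψ = 0.790
Converged at ψ = 0.790.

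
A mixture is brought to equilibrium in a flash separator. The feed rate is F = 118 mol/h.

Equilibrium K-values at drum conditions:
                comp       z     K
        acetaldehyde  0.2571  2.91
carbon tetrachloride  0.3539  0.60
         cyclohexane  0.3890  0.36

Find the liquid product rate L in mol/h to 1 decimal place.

Rachford–Rice: g(V/F) = Σ zᵢ(Kᵢ−1)/(1+V/F(Kᵢ−1)) = 0.
Feasibility: ΣzᵢKᵢ = 1.1005, Σzᵢ/Kᵢ = 1.7587 — both > 1, two phases present.
Newton–Raphson from V/F = 0.5:
  V/F = 0.5000: g = -0.29189, g' = -0.6785 → V/F = 0.0698
  V/F = 0.0698: g = 0.02709, g' = -0.9648 → V/F = 0.0979
  V/F = 0.0979: g = 0.00081, g' = -0.9085 → V/F = 0.0987
Converged at V/F = 0.0988.
Then V = V/F·F = 0.0988·118 = 11.7 mol/h and L = F − V = 106.3 mol/h.

L = 106.3 mol/h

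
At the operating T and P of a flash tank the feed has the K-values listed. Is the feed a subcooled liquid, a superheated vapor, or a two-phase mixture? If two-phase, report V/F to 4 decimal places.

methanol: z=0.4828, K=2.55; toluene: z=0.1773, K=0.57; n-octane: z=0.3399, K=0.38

ΣzᵢKᵢ = 1.4614; Σzᵢ/Kᵢ = 1.3949.
Both exceed 1, so a two-phase solution exists.
Material balance + equilibrium reduce to Σ zᵢ(Kᵢ−1)/(1+ψ(Kᵢ−1)) = 0.
Newton–Raphson from ψ = 0.5:
  ψ = 0.5000: g = 0.01906, g' = -0.6958 → ψ = 0.5274
Converged at ψ = 0.5274.

two-phase, V/F = 0.5274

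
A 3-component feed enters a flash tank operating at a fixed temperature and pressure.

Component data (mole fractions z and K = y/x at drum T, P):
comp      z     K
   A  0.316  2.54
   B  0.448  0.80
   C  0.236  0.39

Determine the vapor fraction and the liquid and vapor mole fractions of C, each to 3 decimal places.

ψ = 0.429, x_C = 0.320, y_C = 0.125

Rachford–Rice: g(ψ) = Σ zᵢ(Kᵢ−1)/(1+ψ(Kᵢ−1)) = 0.
g(0) = ΣzᵢKᵢ − 1 = 0.253 and g(1) = 1 − Σzᵢ/Kᵢ = -0.290, so a root lies in (0, 1).
Newton iteration, ψ⁰ = 0.36:
  ψ = 0.360: g = 0.0321, g' = -0.475 → ψ = 0.427
  ψ = 0.427: g = 0.0007, g' = -0.455 → ψ = 0.429
Converged at ψ = 0.429.
Compositions from xᵢ = zᵢ/(1+ψ(Kᵢ−1)), yᵢ = Kᵢxᵢ:
  A: x = 0.190, y = 0.483
  B: x = 0.490, y = 0.392
  C: x = 0.320, y = 0.125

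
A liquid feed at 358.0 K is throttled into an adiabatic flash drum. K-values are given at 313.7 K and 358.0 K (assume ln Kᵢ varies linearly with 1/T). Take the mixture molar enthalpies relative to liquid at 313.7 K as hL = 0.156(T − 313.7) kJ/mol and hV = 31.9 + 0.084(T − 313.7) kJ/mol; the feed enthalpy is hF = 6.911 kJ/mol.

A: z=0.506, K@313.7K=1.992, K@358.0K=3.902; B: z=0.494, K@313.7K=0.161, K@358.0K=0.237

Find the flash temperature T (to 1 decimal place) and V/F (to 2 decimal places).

T = 319.1 K, V/F = 0.19

Adiabatic flash: solve Rachford–Rice at each trial T, then check hF = ψ·hV(T) + (1−ψ)·hL(T).
  T = 313.7 K: K = (1.992, 0.161), RR gives ψ = 0.105, H_out = 3.353 kJ/mol
  T = 358.0 K: K = (3.902, 0.237), RR gives ψ = 0.493, H_out = 21.063 kJ/mol
  T = 335.9 K: K = (2.853, 0.198), RR gives ψ = 0.364, H_out = 14.500 kJ/mol
  T = 324.8 K: K = (2.398, 0.179), RR gives ψ = 0.263, H_out = 9.917 kJ/mol
  T = 319.2 K: K = (2.188, 0.170), RR gives ψ = 0.194, H_out = 6.956 kJ/mol
  T = 316.4 K: K = (2.087, 0.165), RR gives ψ = 0.152, H_out = 5.227 kJ/mol
  T = 317.8 K: K = (2.137, 0.168), RR gives ψ = 0.173, H_out = 6.116 kJ/mol
Linear interpolation between T = 317.8 (H_out = 6.116) and T = 319.2 (H_out = 6.956) on hF = 6.911 gives T ≈ 319.1 K, at which ψ = 0.19.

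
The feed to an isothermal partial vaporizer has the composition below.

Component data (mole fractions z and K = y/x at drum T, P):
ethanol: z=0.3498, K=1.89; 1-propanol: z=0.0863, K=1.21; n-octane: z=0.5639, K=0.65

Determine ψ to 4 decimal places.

ψ = 0.4691

Material balance + equilibrium reduce to Σ zᵢ(Kᵢ−1)/(1+ψ(Kᵢ−1)) = 0.
Feasibility: ΣzᵢKᵢ = 1.1321, Σzᵢ/Kᵢ = 1.1239 — both > 1, two phases present.
Iterate (Newton) starting at ψ = 0.59:
  ψ = 0.5900: g = -0.02847, g' = -0.2318 → ψ = 0.4672
  ψ = 0.4672: g = 0.00045, g' = -0.2401 → ψ = 0.4691
Converged at ψ = 0.4691.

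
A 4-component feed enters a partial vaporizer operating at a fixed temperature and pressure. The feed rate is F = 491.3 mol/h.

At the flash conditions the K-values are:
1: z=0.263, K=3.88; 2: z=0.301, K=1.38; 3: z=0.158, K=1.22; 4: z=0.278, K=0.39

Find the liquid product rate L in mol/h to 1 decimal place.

L = 86.4 mol/h

Material balance + equilibrium reduce to Σ zᵢ(Kᵢ−1)/(1+ψ(Kᵢ−1)) = 0.
Feasibility: ΣzᵢKᵢ = 1.737, Σzᵢ/Kᵢ = 1.128 — both > 1, two phases present.
Newton iteration, ψ⁰ = 0.5:
  ψ = 0.500: g = 0.1939, g' = -0.617 → ψ = 0.814
  ψ = 0.814: g = 0.0065, g' = -0.634 → ψ = 0.824
Converged at ψ = 0.824.
Then V = ψ·F = 0.8242·491.3 = 404.9 mol/h and L = F − V = 86.4 mol/h.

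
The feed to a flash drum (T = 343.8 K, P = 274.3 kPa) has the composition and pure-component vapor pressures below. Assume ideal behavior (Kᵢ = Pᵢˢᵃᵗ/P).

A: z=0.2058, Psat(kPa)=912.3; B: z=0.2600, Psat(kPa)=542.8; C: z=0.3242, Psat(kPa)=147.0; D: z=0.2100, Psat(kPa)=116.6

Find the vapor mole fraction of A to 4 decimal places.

Raoult's law: Kᵢ = Pᵢˢᵃᵗ/P = Pᵢˢᵃᵗ/274.3.
  K_A = 912.3/274.3 = 3.325921, K_B = 542.8/274.3 = 1.978855, K_C = 147.0/274.3 = 0.535910, K_D = 116.6/274.3 = 0.425082
Let ψ = V/F and solve Σ zᵢ(Kᵢ−1)/(1+ψ(Kᵢ−1)) = 0.
Check two-phase: ΣzᵢKᵢ = 1.4620 > 1 and Σzᵢ/Kᵢ = 1.2922 > 1, so g(0) = 0.4620 > 0 and g(1) = -0.2922 < 0.
Newton iteration, ψ⁰ = 0.52:
  ψ = 0.5200: g = 0.01477, g' = -0.6000 → ψ = 0.5446
  ψ = 0.5446: g = 0.00007, g' = -0.5948 → ψ = 0.5447
Converged at ψ = 0.5447.
Compositions from xᵢ = zᵢ/(1+ψ(Kᵢ−1)), yᵢ = Kᵢxᵢ:
  A: x = 0.0908, y = 0.3019
  B: x = 0.1696, y = 0.3356
  C: x = 0.4339, y = 0.2325
  D: x = 0.3058, y = 0.1300

y_A = 0.3019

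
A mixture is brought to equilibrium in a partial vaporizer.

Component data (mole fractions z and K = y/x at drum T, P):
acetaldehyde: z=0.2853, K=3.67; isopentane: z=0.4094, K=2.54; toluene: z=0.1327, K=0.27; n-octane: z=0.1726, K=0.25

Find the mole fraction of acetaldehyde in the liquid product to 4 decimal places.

x_acetaldehyde = 0.0928

Rachford–Rice: g(β) = Σ zᵢ(Kᵢ−1)/(1+β(Kᵢ−1)) = 0.
Check two-phase: ΣzᵢKᵢ = 2.1659 > 1 and Σzᵢ/Kᵢ = 1.4208 > 1, so g(0) = 1.1659 > 0 and g(1) = -0.4208 < 0.
Newton iteration, β⁰ = 0.54:
  β = 0.5400: g = 0.27872, g' = -1.0975 → β = 0.7940
  β = 0.7940: g = -0.02261, g' = -1.3989 → β = 0.7778
  β = 0.7778: g = -0.00037, g' = -1.3537 → β = 0.7775
Converged at β = 0.7775.
Compositions from xᵢ = zᵢ/(1+β(Kᵢ−1)), yᵢ = Kᵢxᵢ:
  acetaldehyde: x = 0.0928, y = 0.3404
  isopentane: x = 0.1863, y = 0.4732
  toluene: x = 0.3069, y = 0.0829
  n-octane: x = 0.4141, y = 0.1035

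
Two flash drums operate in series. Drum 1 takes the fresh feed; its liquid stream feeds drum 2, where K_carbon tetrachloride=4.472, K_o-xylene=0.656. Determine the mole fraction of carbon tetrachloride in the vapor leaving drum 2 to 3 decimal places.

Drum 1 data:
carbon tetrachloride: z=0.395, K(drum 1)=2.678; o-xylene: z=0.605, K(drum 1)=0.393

Drum 1:
Rachford–Rice: g(ψ₁) = Σ zᵢ(Kᵢ−1)/(1+ψ₁(Kᵢ−1)) = 0.
Check two-phase: ΣzᵢKᵢ = 1.296 > 1 and Σzᵢ/Kᵢ = 1.687 > 1, so g(0) = 0.296 > 0 and g(1) = -0.687 < 0.
Newton iteration, ψ₁⁰ = 0.5:
  ψ₁ = 0.500: g = -0.1668, g' = -0.788 → ψ₁ = 0.288
  ψ₁ = 0.288: g = 0.0015, g' = -0.833 → ψ₁ = 0.290
Converged at ψ₁ = 0.290.
Drum-1 compositions:
  carbon tetrachloride: x = 0.266, y = 0.711
  o-xylene: x = 0.734, y = 0.289
Drum-2 feed = drum-1 liquid: z₂ = (0.2656, 0.7344).
Drum 2:
Material balance + equilibrium reduce to Σ zᵢ(Kᵢ−1)/(1+ψ₂(Kᵢ−1)) = 0.
Check two-phase: ΣzᵢKᵢ = 1.670 > 1 and Σzᵢ/Kᵢ = 1.179 > 1, so g(0) = 0.670 > 0 and g(1) = -0.179 < 0.
Newton–Raphson from ψ₂ = 0.5:
  ψ₂ = 0.500: g = 0.0320, g' = -0.555 → ψ₂ = 0.558
  ψ₂ = 0.558: g = 0.0015, g' = -0.504 → ψ₂ = 0.561
Converged at ψ₂ = 0.561.
  carbon tetrachloride: x = 0.090, y = 0.403
  o-xylene: x = 0.910, y = 0.597

y_carbon tetrachloride (drum 2) = 0.403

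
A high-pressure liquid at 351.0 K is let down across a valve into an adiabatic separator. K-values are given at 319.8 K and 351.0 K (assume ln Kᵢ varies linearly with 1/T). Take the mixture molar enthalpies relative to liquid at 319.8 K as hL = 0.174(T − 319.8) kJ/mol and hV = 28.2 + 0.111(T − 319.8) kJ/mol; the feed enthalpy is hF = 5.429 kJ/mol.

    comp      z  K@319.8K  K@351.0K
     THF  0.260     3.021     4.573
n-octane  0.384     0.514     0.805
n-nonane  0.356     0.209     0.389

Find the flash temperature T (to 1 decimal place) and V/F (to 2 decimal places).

T = 328.4 K, V/F = 0.14

Adiabatic flash: solve Rachford–Rice at each trial T, then check hF = ψ·hV(T) + (1−ψ)·hL(T).
  T = 319.8 K: K = (3.021, 0.514, 0.209), RR gives ψ = 0.044, H_out = 1.243 kJ/mol
  T = 351.0 K: K = (4.573, 0.805, 0.389), RR gives ψ = 0.417, H_out = 16.359 kJ/mol
  T = 335.4 K: K = (3.753, 0.650, 0.289), RR gives ψ = 0.220, H_out = 8.709 kJ/mol
  T = 327.6 K: K = (3.376, 0.580, 0.247), RR gives ψ = 0.133, H_out = 5.053 kJ/mol
  T = 331.5 K: K = (3.562, 0.614, 0.267), RR gives ψ = 0.177, H_out = 6.887 kJ/mol
  T = 329.6 K: K = (3.470, 0.597, 0.257), RR gives ψ = 0.156, H_out = 5.997 kJ/mol
Linear interpolation between T = 327.6 (H_out = 5.053) and T = 329.6 (H_out = 5.997) on hF = 5.429 gives T ≈ 328.4 K, at which ψ = 0.14.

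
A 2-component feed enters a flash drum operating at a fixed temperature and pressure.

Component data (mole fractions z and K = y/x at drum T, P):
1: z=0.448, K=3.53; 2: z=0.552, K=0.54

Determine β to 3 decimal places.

Rachford–Rice: g(β) = Σ zᵢ(Kᵢ−1)/(1+β(Kᵢ−1)) = 0.
g(0) = ΣzᵢKᵢ − 1 = 0.880 and g(1) = 1 − Σzᵢ/Kᵢ = -0.149, so a root lies in (0, 1).
Binary case is linear: z₁(K₁−1)(1+β(K₂−1)) + z₂(K₂−1)(1+β(K₁−1)) = 0
⇒ β = [z₁(K₁−1)+z₂(K₂−1)] / [−(K₁−1)(K₂−1)] = 0.8795/1.1638 = 0.756

β = 0.756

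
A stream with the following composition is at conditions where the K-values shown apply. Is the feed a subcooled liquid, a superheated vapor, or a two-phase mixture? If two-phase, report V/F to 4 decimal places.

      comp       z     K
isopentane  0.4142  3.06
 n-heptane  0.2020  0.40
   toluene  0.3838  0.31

ΣzᵢKᵢ = 1.4672; Σzᵢ/Kᵢ = 1.8784.
Both exceed 1, so a two-phase solution exists.
Newton–Raphson from ψ = 0.5:
  ψ = 0.5000: g = -0.15713, g' = -1.0009 → ψ = 0.3430
  ψ = 0.3430: g = 0.00044, g' = -1.0324 → ψ = 0.3434
Converged at ψ = 0.3434.

two-phase, V/F = 0.3434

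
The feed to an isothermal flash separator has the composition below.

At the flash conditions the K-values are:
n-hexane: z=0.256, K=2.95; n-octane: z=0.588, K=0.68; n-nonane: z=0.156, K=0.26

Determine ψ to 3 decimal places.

ψ = 0.234

Let ψ = V/F and solve Σ zᵢ(Kᵢ−1)/(1+ψ(Kᵢ−1)) = 0.
g(0) = ΣzᵢKᵢ − 1 = 0.196 and g(1) = 1 − Σzᵢ/Kᵢ = -0.551, so a root lies in (0, 1).
Iterate (Newton) starting at ψ = 0.63:
  ψ = 0.630: g = -0.2279, g' = -0.590 → ψ = 0.244
  ψ = 0.244: g = -0.0066, g' = -0.645 → ψ = 0.234
Converged at ψ = 0.234.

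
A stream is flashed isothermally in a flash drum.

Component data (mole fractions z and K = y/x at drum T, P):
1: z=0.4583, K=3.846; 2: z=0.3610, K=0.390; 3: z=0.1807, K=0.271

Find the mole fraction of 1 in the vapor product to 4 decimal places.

y_1 = 0.7170

Iterate (Newton) starting at V/F = 0.63:
  V/F = 0.6300: g = -0.13427, g' = -1.1586 → V/F = 0.5141
  V/F = 0.5141: g = -0.00199, g' = -1.1426 → V/F = 0.5124
Converged at V/F = 0.5124.
Compositions from xᵢ = zᵢ/(1+V/F(Kᵢ−1)), yᵢ = Kᵢxᵢ:
  1: x = 0.1864, y = 0.7170
  2: x = 0.5251, y = 0.2048
  3: x = 0.2884, y = 0.0782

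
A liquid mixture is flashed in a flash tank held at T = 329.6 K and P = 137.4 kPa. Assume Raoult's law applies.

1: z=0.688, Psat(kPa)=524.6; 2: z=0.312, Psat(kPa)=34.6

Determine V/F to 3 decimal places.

Raoult's law: Kᵢ = Pᵢˢᵃᵗ/P = Pᵢˢᵃᵗ/137.4.
  K_1 = 524.6/137.4 = 3.81805, K_2 = 34.6/137.4 = 0.25182
Rachford–Rice: g(V/F) = Σ zᵢ(Kᵢ−1)/(1+V/F(Kᵢ−1)) = 0.
Feasibility: ΣzᵢKᵢ = 2.705, Σzᵢ/Kᵢ = 1.419 — both > 1, two phases present.
Binary case is linear: z₁(K₁−1)(1+V/F(K₂−1)) + z₂(K₂−1)(1+V/F(K₁−1)) = 0
⇒ V/F = [z₁(K₁−1)+z₂(K₂−1)] / [−(K₁−1)(K₂−1)] = 1.7054/2.1084 = 0.809

V/F = 0.809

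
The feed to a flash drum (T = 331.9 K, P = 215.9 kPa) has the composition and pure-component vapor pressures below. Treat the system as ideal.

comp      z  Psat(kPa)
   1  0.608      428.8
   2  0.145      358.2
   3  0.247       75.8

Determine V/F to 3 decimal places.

V/F = 0.890

Raoult's law: Kᵢ = Pᵢˢᵃᵗ/P = Pᵢˢᵃᵗ/215.9.
  K_1 = 428.8/215.9 = 1.98610, K_2 = 358.2/215.9 = 1.65910, K_3 = 75.8/215.9 = 0.35109
Newton–Raphson from V/F = 0.5:
  V/F = 0.500: g = 0.2362, g' = -0.529 → V/F = 0.947
  V/F = 0.947: g = -0.0466, g' = -0.881 → V/F = 0.894
  V/F = 0.894: g = -0.0028, g' = -0.782 → V/F = 0.890
Converged at V/F = 0.890.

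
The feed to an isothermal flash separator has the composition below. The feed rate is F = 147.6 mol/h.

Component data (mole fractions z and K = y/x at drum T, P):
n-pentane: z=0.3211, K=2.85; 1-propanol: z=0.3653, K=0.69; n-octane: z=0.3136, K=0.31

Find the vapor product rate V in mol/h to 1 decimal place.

V = 41.2 mol/h

Rachford–Rice: g(V/F) = Σ zᵢ(Kᵢ−1)/(1+V/F(Kᵢ−1)) = 0.
Check two-phase: ΣzᵢKᵢ = 1.2644 > 1 and Σzᵢ/Kᵢ = 1.6537 > 1, so g(0) = 0.2644 > 0 and g(1) = -0.6537 < 0.
Newton iteration, V/F⁰ = 0.5:
  V/F = 0.5000: g = -0.15578, g' = -0.6937 → V/F = 0.2754
  V/F = 0.2754: g = 0.00254, g' = -0.7518 → V/F = 0.2788
Converged at V/F = 0.2788.
Then V = V/F·F = 0.2788·147.6 = 41.2 mol/h and L = F − V = 106.4 mol/h.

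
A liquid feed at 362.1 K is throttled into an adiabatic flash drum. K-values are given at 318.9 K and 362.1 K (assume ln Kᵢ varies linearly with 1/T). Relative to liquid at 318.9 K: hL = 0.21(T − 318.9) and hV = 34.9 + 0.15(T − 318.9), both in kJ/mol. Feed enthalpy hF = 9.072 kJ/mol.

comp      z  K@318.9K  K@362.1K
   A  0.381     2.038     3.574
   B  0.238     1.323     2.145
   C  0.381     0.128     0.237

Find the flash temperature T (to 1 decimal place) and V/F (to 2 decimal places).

Adiabatic flash: solve Rachford–Rice at each trial T, then check hF = ψ·hV(T) + (1−ψ)·hL(T).
  T = 318.9 K: K = (2.038, 1.323, 0.128), RR gives ψ = 0.196, H_out = 6.850 kJ/mol
  T = 362.1 K: K = (3.574, 2.145, 0.237), RR gives ψ = 0.609, H_out = 28.734 kJ/mol
  T = 340.5 K: K = (2.747, 1.711, 0.178), RR gives ψ = 0.453, H_out = 19.764 kJ/mol
  T = 329.7 K: K = (2.378, 1.511, 0.152), RR gives ψ = 0.347, H_out = 14.164 kJ/mol
  T = 324.3 K: K = (2.204, 1.415, 0.139), RR gives ψ = 0.280, H_out = 10.804 kJ/mol
  T = 321.6 K: K = (2.120, 1.369, 0.134), RR gives ψ = 0.240, H_out = 8.916 kJ/mol
  T = 323.0 K: K = (2.164, 1.393, 0.137), RR gives ψ = 0.261, H_out = 9.915 kJ/mol
Linear interpolation between T = 321.6 (H_out = 8.916) and T = 323.0 (H_out = 9.915) on hF = 9.072 gives T ≈ 321.8 K, at which ψ = 0.24.

T = 321.8 K, V/F = 0.24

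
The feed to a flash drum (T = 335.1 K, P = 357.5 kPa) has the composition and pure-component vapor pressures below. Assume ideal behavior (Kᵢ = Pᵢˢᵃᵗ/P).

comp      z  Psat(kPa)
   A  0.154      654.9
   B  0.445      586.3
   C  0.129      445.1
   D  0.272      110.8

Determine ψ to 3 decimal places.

ψ = 0.597

Raoult's law: Kᵢ = Pᵢˢᵃᵗ/P = Pᵢˢᵃᵗ/357.5.
  K_A = 654.9/357.5 = 1.83189, K_B = 586.3/357.5 = 1.64000, K_C = 445.1/357.5 = 1.24503, K_D = 110.8/357.5 = 0.30993
Rachford–Rice: g(ψ) = Σ zᵢ(Kᵢ−1)/(1+ψ(Kᵢ−1)) = 0.
Feasibility: ΣzᵢKᵢ = 1.257, Σzᵢ/Kᵢ = 1.337 — both > 1, two phases present.
Newton iteration, ψ⁰ = 0.63:
  ψ = 0.630: g = -0.0177, g' = -0.550 → ψ = 0.598
  ψ = 0.598: g = -0.0004, g' = -0.524 → ψ = 0.597
Converged at ψ = 0.597.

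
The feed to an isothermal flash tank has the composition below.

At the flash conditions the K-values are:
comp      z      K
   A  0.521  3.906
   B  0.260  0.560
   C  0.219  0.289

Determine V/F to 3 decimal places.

Rachford–Rice: g(V/F) = Σ zᵢ(Kᵢ−1)/(1+V/F(Kᵢ−1)) = 0.
Check two-phase: ΣzᵢKᵢ = 2.244 > 1 and Σzᵢ/Kᵢ = 1.355 > 1, so g(0) = 1.244 > 0 and g(1) = -0.355 < 0.
Newton–Raphson from V/F = 0.46:
  V/F = 0.460: g = 0.2731, g' = -1.129 → V/F = 0.702
  V/F = 0.702: g = 0.0218, g' = -1.023 → V/F = 0.723
Converged at V/F = 0.723.

V/F = 0.723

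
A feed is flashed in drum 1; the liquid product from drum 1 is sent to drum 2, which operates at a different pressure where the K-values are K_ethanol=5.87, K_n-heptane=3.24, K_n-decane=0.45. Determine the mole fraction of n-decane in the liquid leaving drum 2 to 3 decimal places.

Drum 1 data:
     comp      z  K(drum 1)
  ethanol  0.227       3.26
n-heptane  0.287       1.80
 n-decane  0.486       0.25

x_n-decane (drum 2) = 0.843

Drum 1:
Newton iteration, ψ₁⁰ = 0.46:
  ψ₁ = 0.460: g = -0.1371, g' = -1.014 → ψ₁ = 0.325
  ψ₁ = 0.325: g = -0.0038, g' = -0.979 → ψ₁ = 0.321
Converged at ψ₁ = 0.321.
Drum-1 compositions:
  ethanol: x = 0.132, y = 0.429
  n-heptane: x = 0.228, y = 0.411
  n-decane: x = 0.640, y = 0.160
Drum-2 feed = drum-1 liquid: z₂ = (0.1316, 0.2284, 0.6401).
Drum 2:
Let ψ₂ = V/F and solve Σ zᵢ(Kᵢ−1)/(1+ψ₂(Kᵢ−1)) = 0.
Feasibility: ΣzᵢKᵢ = 1.800, Σzᵢ/Kᵢ = 1.515 — both > 1, two phases present.
Iterate (Newton) starting at ψ₂ = 0.7:
  ψ₂ = 0.700: g = -0.2279, g' = -0.846 → ψ₂ = 0.431
  ψ₂ = 0.431: g = 0.0059, g' = -0.955 → ψ₂ = 0.437
Converged at ψ₂ = 0.437.
  ethanol: x = 0.042, y = 0.247
  n-heptane: x = 0.115, y = 0.374
  n-decane: x = 0.843, y = 0.379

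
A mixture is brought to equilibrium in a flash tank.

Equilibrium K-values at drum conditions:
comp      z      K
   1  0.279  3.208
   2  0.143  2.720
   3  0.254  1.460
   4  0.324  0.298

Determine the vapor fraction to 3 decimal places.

ψ = 0.694

Rachford–Rice: g(ψ) = Σ zᵢ(Kᵢ−1)/(1+ψ(Kᵢ−1)) = 0.
Feasibility: ΣzᵢKᵢ = 1.751, Σzᵢ/Kᵢ = 1.401 — both > 1, two phases present.
Newton iteration, ψ⁰ = 0.5:
  ψ = 0.500: g = 0.1696, g' = -0.844 → ψ = 0.701
  ψ = 0.701: g = -0.0060, g' = -0.946 → ψ = 0.694
Converged at ψ = 0.694.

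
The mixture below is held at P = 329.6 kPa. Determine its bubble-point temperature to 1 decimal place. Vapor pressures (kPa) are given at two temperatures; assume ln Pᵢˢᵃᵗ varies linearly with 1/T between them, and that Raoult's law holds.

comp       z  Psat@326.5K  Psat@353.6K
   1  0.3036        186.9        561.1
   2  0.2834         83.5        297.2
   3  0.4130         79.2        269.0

T = 351.0 K

Bubble-point temperature: ΣzᵢPᵢˢᵃᵗ(T) = P. Interpolate ln Pᵢˢᵃᵗ = aᵢ + bᵢ/T.
  T = 326.5 K: ΣzᵢPᵢˢᵃᵗ = 113.12 kPa
  T = 353.6 K: ΣzᵢPᵢˢᵃᵗ = 365.67 kPa
  T = 340.1 K: ΣzᵢPᵢˢᵃᵗ = 208.50 kPa
  T = 346.9 K: ΣzᵢPᵢˢᵃᵗ = 278.17 kPa
  T = 350.2 K: ΣzᵢPᵢˢᵃᵗ = 318.69 kPa
  T = 351.9 K: ΣzᵢPᵢˢᵃᵗ = 341.48 kPa
Interpolating between 350.2 K and 351.9 K gives T ≈ 351.0 K.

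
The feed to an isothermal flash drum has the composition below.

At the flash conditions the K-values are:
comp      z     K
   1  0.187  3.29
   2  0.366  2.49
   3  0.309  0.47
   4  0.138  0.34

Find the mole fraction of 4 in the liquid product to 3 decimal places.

x_4 = 0.257

Let ψ = V/F and solve Σ zᵢ(Kᵢ−1)/(1+ψ(Kᵢ−1)) = 0.
Check two-phase: ΣzᵢKᵢ = 1.719 > 1 and Σzᵢ/Kᵢ = 1.267 > 1, so g(0) = 0.719 > 0 and g(1) = -0.267 < 0.
Iterate (Newton) starting at ψ = 0.7:
  ψ = 0.700: g = 0.0018, g' = -0.766 → ψ = 0.702
Converged at ψ = 0.702.
Compositions from xᵢ = zᵢ/(1+ψ(Kᵢ−1)), yᵢ = Kᵢxᵢ:
  1: x = 0.072, y = 0.236
  2: x = 0.179, y = 0.445
  3: x = 0.492, y = 0.231
  4: x = 0.257, y = 0.087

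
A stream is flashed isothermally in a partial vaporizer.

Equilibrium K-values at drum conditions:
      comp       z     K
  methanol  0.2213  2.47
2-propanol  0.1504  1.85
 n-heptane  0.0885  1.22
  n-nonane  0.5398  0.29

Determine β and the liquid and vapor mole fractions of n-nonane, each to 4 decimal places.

β = 0.1103, x_n-nonane = 0.5857, y_n-nonane = 0.1698

Material balance + equilibrium reduce to Σ zᵢ(Kᵢ−1)/(1+β(Kᵢ−1)) = 0.
Check two-phase: ΣzᵢKᵢ = 1.0894 > 1 and Σzᵢ/Kᵢ = 2.1048 > 1, so g(0) = 0.0894 > 0 and g(1) = -1.1048 < 0.
Newton iteration, β⁰ = 0.45:
  β = 0.4500: g = -0.25722, g' = -0.8212 → β = 0.1368
  β = 0.1368: g = -0.02021, g' = -0.7565 → β = 0.1101
  β = 0.1101: g = 0.00016, g' = -0.7694 → β = 0.1103
Converged at β = 0.1103.
Compositions from xᵢ = zᵢ/(1+β(Kᵢ−1)), yᵢ = Kᵢxᵢ:
  methanol: x = 0.1904, y = 0.4704
  2-propanol: x = 0.1375, y = 0.2544
  n-heptane: x = 0.0864, y = 0.1054
  n-nonane: x = 0.5857, y = 0.1698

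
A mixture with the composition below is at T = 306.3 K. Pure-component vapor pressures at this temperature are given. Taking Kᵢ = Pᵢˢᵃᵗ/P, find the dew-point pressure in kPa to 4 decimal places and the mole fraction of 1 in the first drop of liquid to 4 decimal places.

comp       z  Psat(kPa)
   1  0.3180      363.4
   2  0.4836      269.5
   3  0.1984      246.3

At the dew point ψ → 1, so Σzᵢ/Kᵢ = 1 with Kᵢ = Pᵢˢᵃᵗ/P ⇒ 1/P = Σzᵢ/Pᵢˢᵃᵗ.
1/P = 0.3180/363.4 + 0.4836/269.5 + 0.1984/246.3 = 0.0034750 ⇒ P = 287.7677 kPa
xᵢ = zᵢP/Pᵢˢᵃᵗ ⇒ x_1 = 0.3180·287.7677/363.4 = 0.2518

Pdew = 287.7677 kPa, x_1 = 0.2518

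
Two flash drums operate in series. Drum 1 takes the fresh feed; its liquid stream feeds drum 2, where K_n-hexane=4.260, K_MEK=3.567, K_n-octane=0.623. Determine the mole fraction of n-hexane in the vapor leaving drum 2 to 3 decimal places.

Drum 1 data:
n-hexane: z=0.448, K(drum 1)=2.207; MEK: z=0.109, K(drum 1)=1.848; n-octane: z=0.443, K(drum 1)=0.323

Drum 1:
Material balance + equilibrium reduce to Σ zᵢ(Kᵢ−1)/(1+ψ₁(Kᵢ−1)) = 0.
g(0) = ΣzᵢKᵢ − 1 = 0.333 and g(1) = 1 − Σzᵢ/Kᵢ = -0.633, so a root lies in (0, 1).
Newton–Raphson from ψ₁ = 0.5:
  ψ₁ = 0.500: g = -0.0512, g' = -0.756 → ψ₁ = 0.432
  ψ₁ = 0.432: g = -0.0010, g' = -0.730 → ψ₁ = 0.431
Converged at ψ₁ = 0.431.
Drum-1 compositions:
  n-hexane: x = 0.295, y = 0.650
  MEK: x = 0.080, y = 0.148
  n-octane: x = 0.625, y = 0.202
Drum-2 feed = drum-1 liquid: z₂ = (0.2947, 0.0798, 0.6254).
Drum 2:
Material balance + equilibrium reduce to Σ zᵢ(Kᵢ−1)/(1+ψ₂(Kᵢ−1)) = 0.
Check two-phase: ΣzᵢKᵢ = 1.930 > 1 and Σzᵢ/Kᵢ = 1.095 > 1, so g(0) = 0.930 > 0 and g(1) = -0.095 < 0.
Newton–Raphson from ψ₂ = 0.44:
  ψ₂ = 0.440: g = 0.2082, g' = -0.772 → ψ₂ = 0.710
  ψ₂ = 0.710: g = 0.0407, g' = -0.517 → ψ₂ = 0.788
  ψ₂ = 0.788: g = 0.0014, g' = -0.483 → ψ₂ = 0.791
Converged at ψ₂ = 0.791.
  n-hexane: x = 0.082, y = 0.351
  MEK: x = 0.026, y = 0.094
  n-octane: x = 0.891, y = 0.555

y_n-hexane (drum 2) = 0.351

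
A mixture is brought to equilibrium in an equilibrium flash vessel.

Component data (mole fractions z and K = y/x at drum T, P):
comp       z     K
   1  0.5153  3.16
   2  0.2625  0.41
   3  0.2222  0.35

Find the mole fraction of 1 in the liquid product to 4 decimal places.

x_1 = 0.2226

Material balance + equilibrium reduce to Σ zᵢ(Kᵢ−1)/(1+ψ(Kᵢ−1)) = 0.
g(0) = ΣzᵢKᵢ − 1 = 0.8137 and g(1) = 1 − Σzᵢ/Kᵢ = -0.4382, so a root lies in (0, 1).
Newton–Raphson from ψ = 0.45:
  ψ = 0.4500: g = 0.14943, g' = -0.9752 → ψ = 0.6032
  ψ = 0.6032: g = 0.00526, g' = -0.9276 → ψ = 0.6089
Converged at ψ = 0.6089.
Compositions from xᵢ = zᵢ/(1+ψ(Kᵢ−1)), yᵢ = Kᵢxᵢ:
  1: x = 0.2226, y = 0.7033
  2: x = 0.4097, y = 0.1680
  3: x = 0.3678, y = 0.1287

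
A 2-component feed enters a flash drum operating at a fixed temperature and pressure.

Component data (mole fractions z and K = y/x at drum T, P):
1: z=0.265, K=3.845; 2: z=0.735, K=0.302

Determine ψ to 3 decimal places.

ψ = 0.121

Rachford–Rice: g(ψ) = Σ zᵢ(Kᵢ−1)/(1+ψ(Kᵢ−1)) = 0.
Check two-phase: ΣzᵢKᵢ = 1.241 > 1 and Σzᵢ/Kᵢ = 2.503 > 1, so g(0) = 0.241 > 0 and g(1) = -1.503 < 0.
Binary case is linear: z₁(K₁−1)(1+ψ(K₂−1)) + z₂(K₂−1)(1+ψ(K₁−1)) = 0
⇒ ψ = [z₁(K₁−1)+z₂(K₂−1)] / [−(K₁−1)(K₂−1)] = 0.2409/1.9858 = 0.121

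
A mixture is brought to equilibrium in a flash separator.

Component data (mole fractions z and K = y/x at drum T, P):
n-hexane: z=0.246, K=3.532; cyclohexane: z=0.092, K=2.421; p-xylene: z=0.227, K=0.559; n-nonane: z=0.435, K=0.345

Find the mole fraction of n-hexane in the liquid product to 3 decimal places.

Rachford–Rice: g(V/F) = Σ zᵢ(Kᵢ−1)/(1+V/F(Kᵢ−1)) = 0.
g(0) = ΣzᵢKᵢ − 1 = 0.369 and g(1) = 1 − Σzᵢ/Kᵢ = -0.775, so a root lies in (0, 1).
Iterate (Newton) starting at V/F = 0.37:
  V/F = 0.370: g = -0.0884, g' = -0.888 → V/F = 0.270
  V/F = 0.270: g = 0.0042, g' = -0.985 → V/F = 0.275
Converged at V/F = 0.275.
Compositions from xᵢ = zᵢ/(1+V/F(Kᵢ−1)), yᵢ = Kᵢxᵢ:
  n-hexane: x = 0.145, y = 0.512
  cyclohexane: x = 0.066, y = 0.160
  p-xylene: x = 0.258, y = 0.144
  n-nonane: x = 0.530, y = 0.183

x_n-hexane = 0.145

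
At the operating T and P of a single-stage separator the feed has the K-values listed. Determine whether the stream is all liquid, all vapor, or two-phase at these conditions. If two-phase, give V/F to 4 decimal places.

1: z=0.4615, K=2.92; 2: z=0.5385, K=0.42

two-phase, V/F = 0.5152

ΣzᵢKᵢ = 1.5737; Σzᵢ/Kᵢ = 1.4402.
Both exceed 1, so a two-phase solution exists.
Binary case is linear: z₁(K₁−1)(1+ψ(K₂−1)) + z₂(K₂−1)(1+ψ(K₁−1)) = 0
⇒ ψ = [z₁(K₁−1)+z₂(K₂−1)] / [−(K₁−1)(K₂−1)] = 0.57375/1.11360 = 0.5152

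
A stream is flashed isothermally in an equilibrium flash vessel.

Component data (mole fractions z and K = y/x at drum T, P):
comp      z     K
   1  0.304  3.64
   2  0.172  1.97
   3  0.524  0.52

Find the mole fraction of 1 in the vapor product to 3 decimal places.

y_1 = 0.387

Newton iteration, ψ⁰ = 0.59:
  ψ = 0.590: g = 0.0690, g' = -0.624 → ψ = 0.701
  ψ = 0.701: g = 0.0021, g' = -0.592 → ψ = 0.704
Converged at ψ = 0.704.
Compositions from xᵢ = zᵢ/(1+ψ(Kᵢ−1)), yᵢ = Kᵢxᵢ:
  1: x = 0.106, y = 0.387
  2: x = 0.102, y = 0.201
  3: x = 0.791, y = 0.412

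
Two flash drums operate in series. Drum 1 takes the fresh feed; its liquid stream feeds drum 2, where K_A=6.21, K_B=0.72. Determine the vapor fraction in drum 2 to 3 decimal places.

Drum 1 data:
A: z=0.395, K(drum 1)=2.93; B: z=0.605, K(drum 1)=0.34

Drum 1:
Rachford–Rice: g(ψ₁) = Σ zᵢ(Kᵢ−1)/(1+ψ₁(Kᵢ−1)) = 0.
Feasibility: ΣzᵢKᵢ = 1.363, Σzᵢ/Kᵢ = 1.914 — both > 1, two phases present.
Binary case is linear: z₁(K₁−1)(1+ψ₁(K₂−1)) + z₂(K₂−1)(1+ψ₁(K₁−1)) = 0
⇒ ψ₁ = [z₁(K₁−1)+z₂(K₂−1)] / [−(K₁−1)(K₂−1)] = 0.3631/1.2738 = 0.285
Drum-1 compositions:
  A: x = 0.255, y = 0.747
  B: x = 0.745, y = 0.253
Drum-2 feed = drum-1 liquid: z₂ = (0.2548, 0.7452).
Drum 2:
Rachford–Rice: g(ψ₂) = Σ zᵢ(Kᵢ−1)/(1+ψ₂(Kᵢ−1)) = 0.
Check two-phase: ΣzᵢKᵢ = 2.119 > 1 and Σzᵢ/Kᵢ = 1.076 > 1, so g(0) = 1.119 > 0 and g(1) = -0.076 < 0.
Binary case is linear: z₁(K₁−1)(1+ψ₂(K₂−1)) + z₂(K₂−1)(1+ψ₂(K₁−1)) = 0
⇒ ψ₂ = [z₁(K₁−1)+z₂(K₂−1)] / [−(K₁−1)(K₂−1)] = 1.1190/1.4588 = 0.767
  A: x = 0.051, y = 0.317
  B: x = 0.949, y = 0.683

V/F (drum 2) = 0.767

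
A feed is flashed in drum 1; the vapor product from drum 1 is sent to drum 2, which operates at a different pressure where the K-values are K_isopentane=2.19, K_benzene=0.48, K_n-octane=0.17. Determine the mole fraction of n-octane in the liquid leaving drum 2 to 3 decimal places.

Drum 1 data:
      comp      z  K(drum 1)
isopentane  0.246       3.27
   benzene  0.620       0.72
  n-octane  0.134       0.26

x_n-octane (drum 2) = 0.068

Drum 1:
Material balance + equilibrium reduce to Σ zᵢ(Kᵢ−1)/(1+ψ₁(Kᵢ−1)) = 0.
Check two-phase: ΣzᵢKᵢ = 1.286 > 1 and Σzᵢ/Kᵢ = 1.452 > 1, so g(0) = 0.286 > 0 and g(1) = -0.452 < 0.
Newton iteration, ψ₁⁰ = 0.5:
  ψ₁ = 0.500: g = -0.0977, g' = -0.529 → ψ₁ = 0.315
  ψ₁ = 0.315: g = 0.0058, g' = -0.614 → ψ₁ = 0.325
Converged at ψ₁ = 0.325.
Drum-1 compositions:
  isopentane: x = 0.142, y = 0.463
  benzene: x = 0.682, y = 0.491
  n-octane: x = 0.176, y = 0.046
Drum-2 feed = drum-1 vapor: z₂ = (0.4631, 0.4910, 0.0459).
Drum 2:
Let ψ₂ = V/F and solve Σ zᵢ(Kᵢ−1)/(1+ψ₂(Kᵢ−1)) = 0.
Feasibility: ΣzᵢKᵢ = 1.258, Σzᵢ/Kᵢ = 1.504 — both > 1, two phases present.
Newton–Raphson from ψ₂ = 0.45:
  ψ₂ = 0.450: g = -0.0352, g' = -0.585 → ψ₂ = 0.390
Converged at ψ₂ = 0.390.
  isopentane: x = 0.316, y = 0.693
  benzene: x = 0.616, y = 0.296
  n-octane: x = 0.068, y = 0.012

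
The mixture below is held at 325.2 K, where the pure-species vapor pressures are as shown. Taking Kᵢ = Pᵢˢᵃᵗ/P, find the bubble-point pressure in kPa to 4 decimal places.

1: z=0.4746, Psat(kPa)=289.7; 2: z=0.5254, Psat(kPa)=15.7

At the bubble point ψ → 0, so ΣzᵢKᵢ = 1 with Kᵢ = Pᵢˢᵃᵗ/P ⇒ P = ΣzᵢPᵢˢᵃᵗ.
P = 0.4746·289.7 + 0.5254·15.7 = 145.7404 kPa

Pbub = 145.7404 kPa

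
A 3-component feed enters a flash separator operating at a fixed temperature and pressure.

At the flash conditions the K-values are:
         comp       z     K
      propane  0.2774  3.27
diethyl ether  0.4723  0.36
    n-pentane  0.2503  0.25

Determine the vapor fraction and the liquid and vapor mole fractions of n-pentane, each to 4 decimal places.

ψ = 0.0906, x_n-pentane = 0.2685, y_n-pentane = 0.0671

Newton iteration, ψ⁰ = 0.5:
  ψ = 0.5000: g = -0.44994, g' = -1.0924 → ψ = 0.0881
  ψ = 0.0881: g = 0.00339, g' = -1.3713 → ψ = 0.0906
Converged at ψ = 0.0906.
Compositions from xᵢ = zᵢ/(1+ψ(Kᵢ−1)), yᵢ = Kᵢxᵢ:
  propane: x = 0.2301, y = 0.7524
  diethyl ether: x = 0.5014, y = 0.1805
  n-pentane: x = 0.2685, y = 0.0671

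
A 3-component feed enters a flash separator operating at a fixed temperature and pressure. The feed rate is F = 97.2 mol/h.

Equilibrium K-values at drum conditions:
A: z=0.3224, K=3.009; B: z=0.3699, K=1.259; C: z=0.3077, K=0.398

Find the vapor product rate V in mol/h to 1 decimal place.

V = 73.0 mol/h

Rachford–Rice: g(ψ) = Σ zᵢ(Kᵢ−1)/(1+ψ(Kᵢ−1)) = 0.
Check two-phase: ΣzᵢKᵢ = 1.5583 > 1 and Σzᵢ/Kᵢ = 1.1741 > 1, so g(0) = 0.5583 > 0 and g(1) = -0.1741 < 0.
Iterate (Newton) starting at ψ = 0.45:
  ψ = 0.4500: g = 0.17191, g' = -0.5886 → ψ = 0.7421
  ψ = 0.7421: g = 0.00559, g' = -0.5915 → ψ = 0.7515
Converged at ψ = 0.7515.
Then V = ψ·F = 0.7515·97.2 = 73.0 mol/h and L = F − V = 24.2 mol/h.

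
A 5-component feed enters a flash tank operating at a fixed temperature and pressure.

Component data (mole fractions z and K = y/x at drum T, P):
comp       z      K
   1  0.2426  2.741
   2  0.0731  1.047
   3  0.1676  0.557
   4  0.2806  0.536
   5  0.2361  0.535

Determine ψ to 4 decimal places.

Material balance + equilibrium reduce to Σ zᵢ(Kᵢ−1)/(1+ψ(Kᵢ−1)) = 0.
Check two-phase: ΣzᵢKᵢ = 1.1116 > 1 and Σzᵢ/Kᵢ = 1.4240 > 1, so g(0) = 0.1116 > 0 and g(1) = -0.4240 < 0.
Newton–Raphson from ψ = 0.6:
  ψ = 0.6000: g = -0.22391, g' = -0.4513 → ψ = 0.1039
  ψ = 0.1039: g = 0.03114, g' = -0.6867 → ψ = 0.1492
  ψ = 0.1492: g = 0.00134, g' = -0.6299 → ψ = 0.1513
Converged at ψ = 0.1513.

ψ = 0.1513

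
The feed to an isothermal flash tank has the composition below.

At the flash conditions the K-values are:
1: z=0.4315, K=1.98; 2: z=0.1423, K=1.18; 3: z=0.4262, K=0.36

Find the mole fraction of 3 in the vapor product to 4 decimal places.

Let ψ = V/F and solve Σ zᵢ(Kᵢ−1)/(1+ψ(Kᵢ−1)) = 0.
g(0) = ΣzᵢKᵢ − 1 = 0.1757 and g(1) = 1 − Σzᵢ/Kᵢ = -0.5224, so a root lies in (0, 1).
Newton iteration, ψ⁰ = 0.58:
  ψ = 0.5800: g = -0.14098, g' = -0.6138 → ψ = 0.3503
  ψ = 0.3503: g = -0.01270, g' = -0.5238 → ψ = 0.3261
  ψ = 0.3261: g = -0.00004, g' = -0.5209 → ψ = 0.3260
Converged at ψ = 0.3260.
Compositions from xᵢ = zᵢ/(1+ψ(Kᵢ−1)), yᵢ = Kᵢxᵢ:
  1: x = 0.3270, y = 0.6475
  2: x = 0.1344, y = 0.1586
  3: x = 0.5386, y = 0.1939

y_3 = 0.1939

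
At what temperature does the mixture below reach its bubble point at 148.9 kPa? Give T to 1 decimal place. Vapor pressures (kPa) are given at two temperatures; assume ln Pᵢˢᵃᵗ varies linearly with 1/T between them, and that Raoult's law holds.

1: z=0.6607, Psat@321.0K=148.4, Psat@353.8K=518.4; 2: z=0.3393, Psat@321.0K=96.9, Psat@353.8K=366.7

Bubble-point temperature: ΣzᵢPᵢˢᵃᵗ(T) = P. Interpolate ln Pᵢˢᵃᵗ = aᵢ + bᵢ/T.
  T = 321.0 K: ΣzᵢPᵢˢᵃᵗ = 130.93 kPa
  T = 353.8 K: ΣzᵢPᵢˢᵃᵗ = 466.93 kPa
  T = 337.4 K: ΣzᵢPᵢˢᵃᵗ = 254.97 kPa
  T = 329.2 K: ΣzᵢPᵢˢᵃᵗ = 184.22 kPa
  T = 325.1 K: ΣzᵢPᵢˢᵃᵗ = 155.64 kPa
  T = 323.1 K: ΣzᵢPᵢˢᵃᵗ = 143.13 kPa
Interpolating between 323.1 K and 325.1 K gives T ≈ 324.0 K.

T = 324.0 K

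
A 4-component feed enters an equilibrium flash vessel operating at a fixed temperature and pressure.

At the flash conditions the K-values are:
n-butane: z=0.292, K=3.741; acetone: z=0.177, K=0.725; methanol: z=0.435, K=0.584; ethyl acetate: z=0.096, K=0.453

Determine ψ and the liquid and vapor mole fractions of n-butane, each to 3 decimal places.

ψ = 0.467, x_n-butane = 0.128, y_n-butane = 0.479

Rachford–Rice: g(ψ) = Σ zᵢ(Kᵢ−1)/(1+ψ(Kᵢ−1)) = 0.
Check two-phase: ΣzᵢKᵢ = 1.518 > 1 and Σzᵢ/Kᵢ = 1.279 > 1, so g(0) = 0.518 > 0 and g(1) = -0.279 < 0.
Newton iteration, ψ⁰ = 0.5:
  ψ = 0.500: g = -0.0196, g' = -0.583 → ψ = 0.466
  ψ = 0.466: g = 0.0004, g' = -0.608 → ψ = 0.467
Converged at ψ = 0.467.
Compositions from xᵢ = zᵢ/(1+ψ(Kᵢ−1)), yᵢ = Kᵢxᵢ:
  n-butane: x = 0.128, y = 0.479
  acetone: x = 0.203, y = 0.147
  methanol: x = 0.540, y = 0.315
  ethyl acetate: x = 0.129, y = 0.058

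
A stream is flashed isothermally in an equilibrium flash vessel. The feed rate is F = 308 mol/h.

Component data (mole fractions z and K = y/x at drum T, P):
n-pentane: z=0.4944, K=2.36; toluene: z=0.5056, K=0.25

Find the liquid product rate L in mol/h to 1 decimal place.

Let β = V/F and solve Σ zᵢ(Kᵢ−1)/(1+β(Kᵢ−1)) = 0.
Feasibility: ΣzᵢKᵢ = 1.2932, Σzᵢ/Kᵢ = 2.2319 — both > 1, two phases present.
Iterate (Newton) starting at β = 0.5:
  β = 0.5000: g = -0.20649, g' = -1.0521 → β = 0.3037
  β = 0.3037: g = -0.01523, g' = -0.9349 → β = 0.2874
Converged at β = 0.2874.
Then V = β·F = 0.2874·308 = 88.5 mol/h and L = F − V = 219.5 mol/h.

L = 219.5 mol/h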